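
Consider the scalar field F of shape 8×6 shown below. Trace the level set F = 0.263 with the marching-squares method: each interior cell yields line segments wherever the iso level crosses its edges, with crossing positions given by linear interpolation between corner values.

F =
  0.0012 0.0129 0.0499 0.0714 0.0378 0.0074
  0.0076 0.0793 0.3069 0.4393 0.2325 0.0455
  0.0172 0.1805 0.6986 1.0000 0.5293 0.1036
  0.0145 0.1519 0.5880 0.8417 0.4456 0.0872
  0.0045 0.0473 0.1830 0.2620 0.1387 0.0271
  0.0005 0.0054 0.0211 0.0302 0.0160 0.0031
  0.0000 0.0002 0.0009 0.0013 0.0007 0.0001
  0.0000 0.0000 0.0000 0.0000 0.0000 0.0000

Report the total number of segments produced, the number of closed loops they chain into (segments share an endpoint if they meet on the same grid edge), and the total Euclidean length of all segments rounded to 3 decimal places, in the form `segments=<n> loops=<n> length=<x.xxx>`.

cell (0,1): code 0100 → (0.829,2.000)–(1.000,1.807)
cell (0,2): code 1100 → (0.521,3.000)–(0.829,2.000)
cell (0,3): code 1000 → (1.000,3.853)–(0.521,3.000)
cell (1,1): code 0110 → (1.000,1.807)–(2.000,1.159)
cell (1,3): code 1101 → (1.103,4.000)–(1.000,3.853)
cell (1,4): code 1000 → (2.000,4.626)–(1.103,4.000)
cell (2,1): code 0110 → (2.000,1.159)–(3.000,1.255)
cell (2,4): code 1001 → (3.000,4.509)–(2.000,4.626)
cell (3,1): code 0010 → (3.000,1.255)–(3.802,2.000)
cell (3,2): code 0011 → (3.802,2.000)–(3.998,3.000)
cell (3,3): code 0011 → (3.998,3.000)–(3.595,4.000)
cell (3,4): code 0001 → (3.595,4.000)–(3.000,4.509)
total: 12 segments, chained into 1 closed loop(s), length Σ = 10.734131

segments=12 loops=1 length=10.734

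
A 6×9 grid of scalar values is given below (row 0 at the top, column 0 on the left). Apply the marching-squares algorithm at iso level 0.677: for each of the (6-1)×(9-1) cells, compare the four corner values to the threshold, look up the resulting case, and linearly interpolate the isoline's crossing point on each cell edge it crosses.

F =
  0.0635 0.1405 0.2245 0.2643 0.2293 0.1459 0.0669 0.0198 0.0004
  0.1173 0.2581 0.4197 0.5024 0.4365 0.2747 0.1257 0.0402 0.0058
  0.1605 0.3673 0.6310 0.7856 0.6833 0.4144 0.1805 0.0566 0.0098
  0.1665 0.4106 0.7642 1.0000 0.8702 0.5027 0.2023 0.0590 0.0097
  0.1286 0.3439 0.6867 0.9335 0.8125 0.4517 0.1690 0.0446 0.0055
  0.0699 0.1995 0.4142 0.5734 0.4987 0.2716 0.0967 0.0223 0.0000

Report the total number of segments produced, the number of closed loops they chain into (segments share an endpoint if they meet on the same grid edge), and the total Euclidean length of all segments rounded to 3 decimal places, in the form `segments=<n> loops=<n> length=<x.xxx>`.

cell (1,2): code 0100 → (1.617,3.000)–(2.000,2.298)
cell (1,3): code 1100 → (1.974,4.000)–(1.617,3.000)
cell (1,4): code 1000 → (2.000,4.023)–(1.974,4.000)
cell (2,1): code 0100 → (2.345,2.000)–(3.000,1.753)
cell (2,2): code 1110 → (2.000,2.298)–(2.345,2.000)
cell (2,4): code 1001 → (3.000,4.526)–(2.000,4.023)
cell (3,1): code 0110 → (3.000,1.753)–(4.000,1.972)
cell (3,4): code 1001 → (4.000,4.376)–(3.000,4.526)
cell (4,1): code 0010 → (4.000,1.972)–(4.036,2.000)
cell (4,2): code 0011 → (4.036,2.000)–(4.712,3.000)
cell (4,3): code 0011 → (4.712,3.000)–(4.432,4.000)
cell (4,4): code 0001 → (4.432,4.000)–(4.000,4.376)
total: 12 segments, chained into 1 closed loop(s), length Σ = 9.070111

segments=12 loops=1 length=9.070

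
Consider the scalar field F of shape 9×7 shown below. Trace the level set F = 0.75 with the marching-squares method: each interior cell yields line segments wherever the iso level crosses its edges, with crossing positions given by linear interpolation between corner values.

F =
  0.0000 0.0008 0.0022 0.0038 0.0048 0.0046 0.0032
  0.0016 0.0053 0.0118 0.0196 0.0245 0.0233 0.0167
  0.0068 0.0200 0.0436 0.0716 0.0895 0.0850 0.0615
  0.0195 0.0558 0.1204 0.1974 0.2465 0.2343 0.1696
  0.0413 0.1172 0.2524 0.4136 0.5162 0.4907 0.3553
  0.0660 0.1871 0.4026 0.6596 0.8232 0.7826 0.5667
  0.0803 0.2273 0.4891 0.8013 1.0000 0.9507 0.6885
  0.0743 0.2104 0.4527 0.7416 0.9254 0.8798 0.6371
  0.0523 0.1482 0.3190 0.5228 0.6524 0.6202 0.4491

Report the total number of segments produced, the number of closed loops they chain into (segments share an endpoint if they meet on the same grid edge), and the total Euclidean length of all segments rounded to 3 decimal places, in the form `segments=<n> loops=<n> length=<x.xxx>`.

cell (4,3): code 0100 → (4.762,4.000)–(5.000,3.553)
cell (4,4): code 1100 → (4.888,5.000)–(4.762,4.000)
cell (4,5): code 1000 → (5.000,5.151)–(4.888,5.000)
cell (5,2): code 0100 → (5.638,3.000)–(6.000,2.836)
cell (5,3): code 1110 → (5.000,3.553)–(5.638,3.000)
cell (5,5): code 1001 → (6.000,5.765)–(5.000,5.151)
cell (6,2): code 0010 → (6.000,2.836)–(6.859,3.000)
cell (6,3): code 0111 → (6.859,3.000)–(7.000,3.046)
cell (6,5): code 1001 → (7.000,5.535)–(6.000,5.765)
cell (7,3): code 0010 → (7.000,3.046)–(7.642,4.000)
cell (7,4): code 0011 → (7.642,4.000)–(7.500,5.000)
cell (7,5): code 0001 → (7.500,5.000)–(7.000,5.535)
total: 12 segments, chained into 1 closed loop(s), length Σ = 9.059799

segments=12 loops=1 length=9.060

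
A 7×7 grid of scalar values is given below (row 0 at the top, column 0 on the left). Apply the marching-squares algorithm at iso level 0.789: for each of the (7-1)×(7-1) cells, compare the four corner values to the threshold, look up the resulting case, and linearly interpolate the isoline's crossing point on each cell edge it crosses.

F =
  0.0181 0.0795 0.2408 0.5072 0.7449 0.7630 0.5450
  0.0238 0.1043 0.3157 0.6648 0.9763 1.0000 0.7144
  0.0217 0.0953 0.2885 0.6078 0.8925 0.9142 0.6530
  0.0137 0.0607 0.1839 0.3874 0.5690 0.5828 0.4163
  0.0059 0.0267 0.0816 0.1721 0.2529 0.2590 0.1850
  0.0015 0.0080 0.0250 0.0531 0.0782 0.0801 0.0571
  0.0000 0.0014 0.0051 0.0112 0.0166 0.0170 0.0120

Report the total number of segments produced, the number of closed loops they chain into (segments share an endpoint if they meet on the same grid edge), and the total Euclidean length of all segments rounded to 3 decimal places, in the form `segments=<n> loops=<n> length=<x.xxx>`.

cell (0,3): code 0100 → (0.191,4.000)–(1.000,3.399)
cell (0,4): code 1100 → (0.110,5.000)–(0.191,4.000)
cell (0,5): code 1000 → (1.000,5.739)–(0.110,5.000)
cell (1,3): code 0110 → (1.000,3.399)–(2.000,3.636)
cell (1,5): code 1001 → (2.000,5.479)–(1.000,5.739)
cell (2,3): code 0010 → (2.000,3.636)–(2.320,4.000)
cell (2,4): code 0011 → (2.320,4.000)–(2.378,5.000)
cell (2,5): code 0001 → (2.378,5.000)–(2.000,5.479)
total: 8 segments, chained into 1 closed loop(s), length Σ = 7.325739

segments=8 loops=1 length=7.326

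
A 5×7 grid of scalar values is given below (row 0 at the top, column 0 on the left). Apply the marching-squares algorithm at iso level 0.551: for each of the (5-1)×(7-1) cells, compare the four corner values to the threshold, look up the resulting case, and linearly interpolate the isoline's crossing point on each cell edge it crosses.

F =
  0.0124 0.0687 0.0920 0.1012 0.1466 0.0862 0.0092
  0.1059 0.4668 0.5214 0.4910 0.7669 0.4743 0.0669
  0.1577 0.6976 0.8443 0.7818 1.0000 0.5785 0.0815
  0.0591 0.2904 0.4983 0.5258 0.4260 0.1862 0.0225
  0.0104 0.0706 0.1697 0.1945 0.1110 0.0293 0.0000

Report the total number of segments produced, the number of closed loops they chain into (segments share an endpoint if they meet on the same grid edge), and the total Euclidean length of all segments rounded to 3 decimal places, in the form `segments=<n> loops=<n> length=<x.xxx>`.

segments=14 loops=1 length=10.646

cell (0,3): code 0100 → (0.652,4.000)–(1.000,3.217)
cell (0,4): code 1000 → (1.000,4.738)–(0.652,4.000)
cell (1,0): code 0100 → (1.365,1.000)–(2.000,0.728)
cell (1,1): code 1100 → (1.092,2.000)–(1.365,1.000)
cell (1,2): code 1100 → (1.206,3.000)–(1.092,2.000)
cell (1,3): code 1110 → (1.000,3.217)–(1.206,3.000)
cell (1,4): code 1101 → (1.736,5.000)–(1.000,4.738)
cell (1,5): code 1000 → (2.000,5.055)–(1.736,5.000)
cell (2,0): code 0010 → (2.000,0.728)–(2.360,1.000)
cell (2,1): code 0011 → (2.360,1.000)–(2.848,2.000)
cell (2,2): code 0011 → (2.848,2.000)–(2.902,3.000)
cell (2,3): code 0011 → (2.902,3.000)–(2.782,4.000)
cell (2,4): code 0011 → (2.782,4.000)–(2.070,5.000)
cell (2,5): code 0001 → (2.070,5.000)–(2.000,5.055)
total: 14 segments, chained into 1 closed loop(s), length Σ = 10.646062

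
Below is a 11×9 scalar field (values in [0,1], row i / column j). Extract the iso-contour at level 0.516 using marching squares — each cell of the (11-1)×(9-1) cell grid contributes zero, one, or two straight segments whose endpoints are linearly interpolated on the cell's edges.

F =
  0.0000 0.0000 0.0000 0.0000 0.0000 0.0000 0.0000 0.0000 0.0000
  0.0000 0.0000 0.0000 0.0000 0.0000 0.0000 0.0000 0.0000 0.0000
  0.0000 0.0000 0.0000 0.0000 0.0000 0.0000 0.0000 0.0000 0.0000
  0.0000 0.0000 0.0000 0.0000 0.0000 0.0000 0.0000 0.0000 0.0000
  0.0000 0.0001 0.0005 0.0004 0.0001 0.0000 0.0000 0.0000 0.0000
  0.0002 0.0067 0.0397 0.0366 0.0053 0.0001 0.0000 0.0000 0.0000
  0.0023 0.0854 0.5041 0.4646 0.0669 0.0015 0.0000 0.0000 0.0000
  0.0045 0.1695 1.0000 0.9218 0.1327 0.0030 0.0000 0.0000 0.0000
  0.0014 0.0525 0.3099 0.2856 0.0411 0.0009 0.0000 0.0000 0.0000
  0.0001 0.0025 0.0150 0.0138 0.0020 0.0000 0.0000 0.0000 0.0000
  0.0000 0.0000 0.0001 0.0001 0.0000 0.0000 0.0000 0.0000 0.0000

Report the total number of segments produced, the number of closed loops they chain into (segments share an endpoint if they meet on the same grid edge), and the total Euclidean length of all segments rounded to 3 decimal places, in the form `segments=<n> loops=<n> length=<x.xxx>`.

cell (6,1): code 0100 → (6.024,2.000)–(7.000,1.417)
cell (6,2): code 1100 → (6.112,3.000)–(6.024,2.000)
cell (6,3): code 1000 → (7.000,3.514)–(6.112,3.000)
cell (7,1): code 0010 → (7.000,1.417)–(7.701,2.000)
cell (7,2): code 0011 → (7.701,2.000)–(7.638,3.000)
cell (7,3): code 0001 → (7.638,3.000)–(7.000,3.514)
total: 6 segments, chained into 1 closed loop(s), length Σ = 5.899682

segments=6 loops=1 length=5.900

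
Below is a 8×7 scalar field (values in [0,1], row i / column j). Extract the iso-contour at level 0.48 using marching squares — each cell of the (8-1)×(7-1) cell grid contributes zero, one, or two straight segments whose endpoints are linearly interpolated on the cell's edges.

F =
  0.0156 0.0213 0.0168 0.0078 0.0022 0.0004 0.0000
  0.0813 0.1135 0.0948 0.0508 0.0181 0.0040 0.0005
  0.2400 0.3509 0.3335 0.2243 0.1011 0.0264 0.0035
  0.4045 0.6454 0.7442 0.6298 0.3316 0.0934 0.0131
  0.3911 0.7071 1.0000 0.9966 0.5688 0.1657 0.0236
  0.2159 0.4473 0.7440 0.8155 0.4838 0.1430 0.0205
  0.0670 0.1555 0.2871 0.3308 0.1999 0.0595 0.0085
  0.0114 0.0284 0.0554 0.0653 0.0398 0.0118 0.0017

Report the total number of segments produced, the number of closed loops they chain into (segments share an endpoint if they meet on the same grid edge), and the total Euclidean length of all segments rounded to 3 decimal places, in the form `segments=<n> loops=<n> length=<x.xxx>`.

cell (2,0): code 0100 → (2.438,1.000)–(3.000,0.313)
cell (2,1): code 1100 → (2.357,2.000)–(2.438,1.000)
cell (2,2): code 1100 → (2.631,3.000)–(2.357,2.000)
cell (2,3): code 1000 → (3.000,3.502)–(2.631,3.000)
cell (3,0): code 0110 → (3.000,0.313)–(4.000,0.281)
cell (3,3): code 1101 → (3.626,4.000)–(3.000,3.502)
cell (3,4): code 1000 → (4.000,4.220)–(3.626,4.000)
cell (4,0): code 0010 → (4.000,0.281)–(4.874,1.000)
cell (4,1): code 0111 → (4.874,1.000)–(5.000,1.110)
cell (4,4): code 1001 → (5.000,4.011)–(4.000,4.220)
cell (5,1): code 0010 → (5.000,1.110)–(5.578,2.000)
cell (5,2): code 0011 → (5.578,2.000)–(5.692,3.000)
cell (5,3): code 0011 → (5.692,3.000)–(5.013,4.000)
cell (5,4): code 0001 → (5.013,4.000)–(5.000,4.011)
total: 14 segments, chained into 1 closed loop(s), length Σ = 11.399124

segments=14 loops=1 length=11.399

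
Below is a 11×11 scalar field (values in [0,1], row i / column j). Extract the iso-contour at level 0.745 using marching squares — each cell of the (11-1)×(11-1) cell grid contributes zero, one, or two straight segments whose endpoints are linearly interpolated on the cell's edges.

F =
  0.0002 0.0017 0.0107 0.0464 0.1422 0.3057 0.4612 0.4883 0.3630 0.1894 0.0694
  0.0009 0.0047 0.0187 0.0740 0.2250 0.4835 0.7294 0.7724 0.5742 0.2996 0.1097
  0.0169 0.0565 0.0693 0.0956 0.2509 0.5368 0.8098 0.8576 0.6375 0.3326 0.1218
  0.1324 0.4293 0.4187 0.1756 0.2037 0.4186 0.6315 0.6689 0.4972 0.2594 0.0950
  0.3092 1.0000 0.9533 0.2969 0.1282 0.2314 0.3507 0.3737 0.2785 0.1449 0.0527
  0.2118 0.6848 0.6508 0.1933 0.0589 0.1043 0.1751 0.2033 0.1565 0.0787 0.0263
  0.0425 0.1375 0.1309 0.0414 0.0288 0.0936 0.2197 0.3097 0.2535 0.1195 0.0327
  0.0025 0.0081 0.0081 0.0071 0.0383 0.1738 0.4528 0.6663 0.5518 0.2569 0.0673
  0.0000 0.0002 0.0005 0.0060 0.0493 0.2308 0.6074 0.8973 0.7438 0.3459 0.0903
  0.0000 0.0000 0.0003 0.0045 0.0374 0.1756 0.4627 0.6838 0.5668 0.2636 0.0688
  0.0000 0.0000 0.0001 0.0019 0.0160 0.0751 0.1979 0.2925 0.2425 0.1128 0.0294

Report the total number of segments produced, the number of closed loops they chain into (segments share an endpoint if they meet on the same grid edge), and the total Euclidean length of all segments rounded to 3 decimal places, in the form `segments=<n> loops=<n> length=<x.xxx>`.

cell (0,6): code 0100 → (0.904,7.000)–(1.000,6.363)
cell (0,7): code 1000 → (1.000,7.138)–(0.904,7.000)
cell (1,5): code 0100 → (1.194,6.000)–(2.000,5.763)
cell (1,6): code 1110 → (1.000,6.363)–(1.194,6.000)
cell (1,7): code 1001 → (2.000,7.512)–(1.000,7.138)
cell (2,5): code 0010 → (2.000,5.763)–(2.363,6.000)
cell (2,6): code 0011 → (2.363,6.000)–(2.597,7.000)
cell (2,7): code 0001 → (2.597,7.000)–(2.000,7.512)
cell (3,0): code 0100 → (3.553,1.000)–(4.000,0.631)
cell (3,1): code 1100 → (3.610,2.000)–(3.553,1.000)
cell (3,2): code 1000 → (4.000,2.317)–(3.610,2.000)
cell (4,0): code 0010 → (4.000,0.631)–(4.809,1.000)
cell (4,1): code 0011 → (4.809,1.000)–(4.689,2.000)
cell (4,2): code 0001 → (4.689,2.000)–(4.000,2.317)
cell (7,6): code 0100 → (7.341,7.000)–(8.000,6.475)
cell (7,7): code 1000 → (8.000,7.992)–(7.341,7.000)
cell (8,6): code 0010 → (8.000,6.475)–(8.713,7.000)
cell (8,7): code 0001 → (8.713,7.000)–(8.000,7.992)
total: 18 segments, chained into 3 closed loop(s), length Σ = 14.259592

segments=18 loops=3 length=14.260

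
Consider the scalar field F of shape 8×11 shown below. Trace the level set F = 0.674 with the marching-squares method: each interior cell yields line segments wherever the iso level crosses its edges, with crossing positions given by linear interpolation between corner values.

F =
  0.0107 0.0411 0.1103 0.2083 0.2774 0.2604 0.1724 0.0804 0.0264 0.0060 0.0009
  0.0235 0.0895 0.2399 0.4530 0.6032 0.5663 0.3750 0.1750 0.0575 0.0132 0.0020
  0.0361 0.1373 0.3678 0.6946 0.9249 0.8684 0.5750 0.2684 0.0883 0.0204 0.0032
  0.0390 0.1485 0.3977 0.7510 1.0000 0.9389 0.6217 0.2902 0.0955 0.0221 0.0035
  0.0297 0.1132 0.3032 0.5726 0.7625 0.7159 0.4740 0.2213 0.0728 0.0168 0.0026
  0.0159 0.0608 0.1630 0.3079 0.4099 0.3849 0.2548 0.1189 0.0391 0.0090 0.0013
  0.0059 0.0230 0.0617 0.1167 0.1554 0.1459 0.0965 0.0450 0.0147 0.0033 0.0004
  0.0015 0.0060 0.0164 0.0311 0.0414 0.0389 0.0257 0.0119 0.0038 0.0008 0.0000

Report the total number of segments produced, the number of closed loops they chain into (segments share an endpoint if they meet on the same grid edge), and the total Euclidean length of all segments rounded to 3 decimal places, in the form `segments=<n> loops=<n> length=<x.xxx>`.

segments=12 loops=1 length=9.497

cell (1,2): code 0100 → (1.915,3.000)–(2.000,2.937)
cell (1,3): code 1100 → (1.220,4.000)–(1.915,3.000)
cell (1,4): code 1100 → (1.357,5.000)–(1.220,4.000)
cell (1,5): code 1000 → (2.000,5.663)–(1.357,5.000)
cell (2,2): code 0110 → (2.000,2.937)–(3.000,2.782)
cell (2,5): code 1001 → (3.000,5.835)–(2.000,5.663)
cell (3,2): code 0010 → (3.000,2.782)–(3.432,3.000)
cell (3,3): code 0111 → (3.432,3.000)–(4.000,3.534)
cell (3,5): code 1001 → (4.000,5.173)–(3.000,5.835)
cell (4,3): code 0010 → (4.000,3.534)–(4.251,4.000)
cell (4,4): code 0011 → (4.251,4.000)–(4.127,5.000)
cell (4,5): code 0001 → (4.127,5.000)–(4.000,5.173)
total: 12 segments, chained into 1 closed loop(s), length Σ = 9.497400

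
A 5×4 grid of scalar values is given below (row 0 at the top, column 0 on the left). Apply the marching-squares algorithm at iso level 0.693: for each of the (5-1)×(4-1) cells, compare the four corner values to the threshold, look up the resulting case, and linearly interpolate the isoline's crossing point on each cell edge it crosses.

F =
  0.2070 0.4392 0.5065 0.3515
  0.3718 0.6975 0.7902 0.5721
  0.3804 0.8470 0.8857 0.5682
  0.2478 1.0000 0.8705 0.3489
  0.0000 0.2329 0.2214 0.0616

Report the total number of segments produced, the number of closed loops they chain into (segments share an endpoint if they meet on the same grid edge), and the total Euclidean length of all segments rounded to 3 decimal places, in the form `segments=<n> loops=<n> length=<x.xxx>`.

cell (0,0): code 0100 → (0.983,1.000)–(1.000,0.986)
cell (0,1): code 1100 → (0.657,2.000)–(0.983,1.000)
cell (0,2): code 1000 → (1.000,2.446)–(0.657,2.000)
cell (1,0): code 0110 → (1.000,0.986)–(2.000,0.670)
cell (1,2): code 1001 → (2.000,2.607)–(1.000,2.446)
cell (2,0): code 0110 → (2.000,0.670)–(3.000,0.592)
cell (2,2): code 1001 → (3.000,2.340)–(2.000,2.607)
cell (3,0): code 0010 → (3.000,0.592)–(3.400,1.000)
cell (3,1): code 0011 → (3.400,1.000)–(3.273,2.000)
cell (3,2): code 0001 → (3.273,2.000)–(3.000,2.340)
total: 10 segments, chained into 1 closed loop(s), length Σ = 7.751805

segments=10 loops=1 length=7.752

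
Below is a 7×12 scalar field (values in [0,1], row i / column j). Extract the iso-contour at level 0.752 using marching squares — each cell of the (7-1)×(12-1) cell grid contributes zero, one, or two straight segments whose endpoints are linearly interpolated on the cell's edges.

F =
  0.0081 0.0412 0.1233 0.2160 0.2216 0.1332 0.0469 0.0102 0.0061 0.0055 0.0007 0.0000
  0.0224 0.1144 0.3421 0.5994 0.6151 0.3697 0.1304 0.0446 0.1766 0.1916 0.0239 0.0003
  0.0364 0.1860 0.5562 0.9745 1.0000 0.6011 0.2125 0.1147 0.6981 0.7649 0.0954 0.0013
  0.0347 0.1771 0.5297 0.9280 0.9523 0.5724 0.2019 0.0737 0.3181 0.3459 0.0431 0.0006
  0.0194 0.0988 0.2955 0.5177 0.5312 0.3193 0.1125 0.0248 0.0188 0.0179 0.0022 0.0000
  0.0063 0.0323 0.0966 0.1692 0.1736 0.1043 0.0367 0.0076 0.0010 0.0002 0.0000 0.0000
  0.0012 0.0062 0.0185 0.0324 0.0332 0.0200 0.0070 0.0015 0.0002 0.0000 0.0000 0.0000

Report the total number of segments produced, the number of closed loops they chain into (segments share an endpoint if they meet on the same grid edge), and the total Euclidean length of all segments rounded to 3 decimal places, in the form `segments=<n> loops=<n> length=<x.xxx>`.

segments=12 loops=2 length=7.485

cell (1,2): code 0100 → (1.407,3.000)–(2.000,2.468)
cell (1,3): code 1100 → (1.356,4.000)–(1.407,3.000)
cell (1,4): code 1000 → (2.000,4.622)–(1.356,4.000)
cell (1,8): code 0100 → (1.977,9.000)–(2.000,8.807)
cell (1,9): code 1000 → (2.000,9.019)–(1.977,9.000)
cell (2,2): code 0110 → (2.000,2.468)–(3.000,2.558)
cell (2,4): code 1001 → (3.000,4.527)–(2.000,4.622)
cell (2,8): code 0010 → (2.000,8.807)–(2.031,9.000)
cell (2,9): code 0001 → (2.031,9.000)–(2.000,9.019)
cell (3,2): code 0010 → (3.000,2.558)–(3.429,3.000)
cell (3,3): code 0011 → (3.429,3.000)–(3.476,4.000)
cell (3,4): code 0001 → (3.476,4.000)–(3.000,4.527)
total: 12 segments, chained into 2 closed loop(s), length Σ = 7.484848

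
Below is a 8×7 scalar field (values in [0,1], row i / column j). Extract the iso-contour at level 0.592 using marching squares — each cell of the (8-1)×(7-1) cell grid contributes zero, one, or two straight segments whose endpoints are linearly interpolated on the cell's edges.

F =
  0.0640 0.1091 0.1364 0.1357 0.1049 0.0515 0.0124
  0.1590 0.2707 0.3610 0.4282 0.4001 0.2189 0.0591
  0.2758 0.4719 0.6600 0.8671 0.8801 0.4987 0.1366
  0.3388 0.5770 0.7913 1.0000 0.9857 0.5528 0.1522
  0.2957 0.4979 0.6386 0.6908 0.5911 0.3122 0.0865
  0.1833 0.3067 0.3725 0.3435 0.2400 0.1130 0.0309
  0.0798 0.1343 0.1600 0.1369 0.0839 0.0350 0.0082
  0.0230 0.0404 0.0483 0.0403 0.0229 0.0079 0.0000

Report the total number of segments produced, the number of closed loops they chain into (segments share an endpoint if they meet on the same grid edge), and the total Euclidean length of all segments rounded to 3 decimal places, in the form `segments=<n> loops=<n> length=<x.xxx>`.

segments=12 loops=1 length=10.568

cell (1,1): code 0100 → (1.773,2.000)–(2.000,1.638)
cell (1,2): code 1100 → (1.373,3.000)–(1.773,2.000)
cell (1,3): code 1100 → (1.400,4.000)–(1.373,3.000)
cell (1,4): code 1000 → (2.000,4.755)–(1.400,4.000)
cell (2,1): code 0110 → (2.000,1.638)–(3.000,1.070)
cell (2,4): code 1001 → (3.000,4.909)–(2.000,4.755)
cell (3,1): code 0110 → (3.000,1.070)–(4.000,1.669)
cell (3,3): code 1011 → (4.000,3.991)–(3.998,4.000)
cell (3,4): code 0001 → (3.998,4.000)–(3.000,4.909)
cell (4,1): code 0010 → (4.000,1.669)–(4.175,2.000)
cell (4,2): code 0011 → (4.175,2.000)–(4.284,3.000)
cell (4,3): code 0001 → (4.284,3.000)–(4.000,3.991)
total: 12 segments, chained into 1 closed loop(s), length Σ = 10.567657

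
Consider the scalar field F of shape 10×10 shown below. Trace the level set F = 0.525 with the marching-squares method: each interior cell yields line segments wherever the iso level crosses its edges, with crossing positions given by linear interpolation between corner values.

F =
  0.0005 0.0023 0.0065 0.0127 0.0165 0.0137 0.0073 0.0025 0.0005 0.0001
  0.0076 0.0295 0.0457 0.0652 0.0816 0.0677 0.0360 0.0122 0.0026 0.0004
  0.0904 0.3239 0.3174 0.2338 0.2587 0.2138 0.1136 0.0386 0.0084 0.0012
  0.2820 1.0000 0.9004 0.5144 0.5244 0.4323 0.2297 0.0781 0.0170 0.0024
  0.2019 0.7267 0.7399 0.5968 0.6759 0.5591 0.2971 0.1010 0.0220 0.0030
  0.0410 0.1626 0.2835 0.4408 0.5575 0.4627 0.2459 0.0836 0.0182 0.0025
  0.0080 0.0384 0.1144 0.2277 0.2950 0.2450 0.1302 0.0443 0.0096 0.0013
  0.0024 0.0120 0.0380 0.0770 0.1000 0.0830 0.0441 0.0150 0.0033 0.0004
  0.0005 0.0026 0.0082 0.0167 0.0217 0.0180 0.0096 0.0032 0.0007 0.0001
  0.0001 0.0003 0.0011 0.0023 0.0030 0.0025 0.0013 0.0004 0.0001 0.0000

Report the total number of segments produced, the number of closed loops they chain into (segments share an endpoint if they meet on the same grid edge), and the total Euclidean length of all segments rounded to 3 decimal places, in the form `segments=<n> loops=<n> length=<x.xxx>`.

cell (2,0): code 0100 → (2.297,1.000)–(3.000,0.338)
cell (2,1): code 1100 → (2.356,2.000)–(2.297,1.000)
cell (2,2): code 1000 → (3.000,2.973)–(2.356,2.000)
cell (3,0): code 0110 → (3.000,0.338)–(4.000,0.616)
cell (3,2): code 1101 → (3.129,3.000)–(3.000,2.973)
cell (3,3): code 1100 → (3.004,4.000)–(3.129,3.000)
cell (3,4): code 1100 → (3.731,5.000)–(3.004,4.000)
cell (3,5): code 1000 → (4.000,5.130)–(3.731,5.000)
cell (4,0): code 0010 → (4.000,0.616)–(4.358,1.000)
cell (4,1): code 0011 → (4.358,1.000)–(4.471,2.000)
cell (4,2): code 0011 → (4.471,2.000)–(4.460,3.000)
cell (4,3): code 0111 → (4.460,3.000)–(5.000,3.722)
cell (4,4): code 1011 → (5.000,4.343)–(4.354,5.000)
cell (4,5): code 0001 → (4.354,5.000)–(4.000,5.130)
cell (5,3): code 0010 → (5.000,3.722)–(5.124,4.000)
cell (5,4): code 0001 → (5.124,4.000)–(5.000,4.343)
total: 16 segments, chained into 1 closed loop(s), length Σ = 12.245625

segments=16 loops=1 length=12.246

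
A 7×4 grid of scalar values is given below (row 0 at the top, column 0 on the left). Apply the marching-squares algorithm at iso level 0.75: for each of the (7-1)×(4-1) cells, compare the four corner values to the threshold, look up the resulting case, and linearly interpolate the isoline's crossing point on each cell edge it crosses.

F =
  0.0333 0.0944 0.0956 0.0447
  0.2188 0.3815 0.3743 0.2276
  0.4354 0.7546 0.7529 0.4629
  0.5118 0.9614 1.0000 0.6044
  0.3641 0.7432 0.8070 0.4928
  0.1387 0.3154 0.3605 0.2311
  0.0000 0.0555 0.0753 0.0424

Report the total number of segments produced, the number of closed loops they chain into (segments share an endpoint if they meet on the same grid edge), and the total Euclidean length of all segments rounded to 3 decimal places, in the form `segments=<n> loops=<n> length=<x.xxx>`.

cell (1,0): code 0100 → (1.988,1.000)–(2.000,0.986)
cell (1,1): code 1100 → (1.992,2.000)–(1.988,1.000)
cell (1,2): code 1000 → (2.000,2.010)–(1.992,2.000)
cell (2,0): code 0110 → (2.000,0.986)–(3.000,0.530)
cell (2,2): code 1001 → (3.000,2.632)–(2.000,2.010)
cell (3,0): code 0010 → (3.000,0.530)–(3.969,1.000)
cell (3,1): code 0111 → (3.969,1.000)–(4.000,1.107)
cell (3,2): code 1001 → (4.000,2.181)–(3.000,2.632)
cell (4,1): code 0010 → (4.000,1.107)–(4.128,2.000)
cell (4,2): code 0001 → (4.128,2.000)–(4.000,2.181)
total: 10 segments, chained into 1 closed loop(s), length Σ = 6.717258

segments=10 loops=1 length=6.717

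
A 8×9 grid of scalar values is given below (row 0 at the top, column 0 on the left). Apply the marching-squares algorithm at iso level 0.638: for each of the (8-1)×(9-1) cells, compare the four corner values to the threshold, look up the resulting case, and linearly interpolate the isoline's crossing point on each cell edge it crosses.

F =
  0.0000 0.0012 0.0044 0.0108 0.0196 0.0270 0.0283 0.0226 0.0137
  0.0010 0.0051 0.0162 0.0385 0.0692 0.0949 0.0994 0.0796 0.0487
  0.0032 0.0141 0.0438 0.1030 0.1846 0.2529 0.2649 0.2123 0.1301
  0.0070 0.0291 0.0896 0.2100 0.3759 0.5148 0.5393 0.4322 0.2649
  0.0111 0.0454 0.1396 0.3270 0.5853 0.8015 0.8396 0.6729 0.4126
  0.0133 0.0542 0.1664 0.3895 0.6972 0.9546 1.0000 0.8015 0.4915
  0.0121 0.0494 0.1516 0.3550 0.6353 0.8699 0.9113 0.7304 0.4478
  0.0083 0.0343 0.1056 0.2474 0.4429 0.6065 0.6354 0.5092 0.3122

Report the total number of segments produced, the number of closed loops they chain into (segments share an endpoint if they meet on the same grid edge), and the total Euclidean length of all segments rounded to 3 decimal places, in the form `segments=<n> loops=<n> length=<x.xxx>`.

segments=14 loops=1 length=11.501

cell (3,4): code 0100 → (3.430,5.000)–(4.000,4.244)
cell (3,5): code 1100 → (3.329,6.000)–(3.430,5.000)
cell (3,6): code 1100 → (3.855,7.000)–(3.329,6.000)
cell (3,7): code 1000 → (4.000,7.134)–(3.855,7.000)
cell (4,3): code 0100 → (4.471,4.000)–(5.000,3.808)
cell (4,4): code 1110 → (4.000,4.244)–(4.471,4.000)
cell (4,7): code 1001 → (5.000,7.527)–(4.000,7.134)
cell (5,3): code 0010 → (5.000,3.808)–(5.956,4.000)
cell (5,4): code 0111 → (5.956,4.000)–(6.000,4.012)
cell (5,7): code 1001 → (6.000,7.327)–(5.000,7.527)
cell (6,4): code 0010 → (6.000,4.012)–(6.880,5.000)
cell (6,5): code 0011 → (6.880,5.000)–(6.991,6.000)
cell (6,6): code 0011 → (6.991,6.000)–(6.418,7.000)
cell (6,7): code 0001 → (6.418,7.000)–(6.000,7.327)
total: 14 segments, chained into 1 closed loop(s), length Σ = 11.500864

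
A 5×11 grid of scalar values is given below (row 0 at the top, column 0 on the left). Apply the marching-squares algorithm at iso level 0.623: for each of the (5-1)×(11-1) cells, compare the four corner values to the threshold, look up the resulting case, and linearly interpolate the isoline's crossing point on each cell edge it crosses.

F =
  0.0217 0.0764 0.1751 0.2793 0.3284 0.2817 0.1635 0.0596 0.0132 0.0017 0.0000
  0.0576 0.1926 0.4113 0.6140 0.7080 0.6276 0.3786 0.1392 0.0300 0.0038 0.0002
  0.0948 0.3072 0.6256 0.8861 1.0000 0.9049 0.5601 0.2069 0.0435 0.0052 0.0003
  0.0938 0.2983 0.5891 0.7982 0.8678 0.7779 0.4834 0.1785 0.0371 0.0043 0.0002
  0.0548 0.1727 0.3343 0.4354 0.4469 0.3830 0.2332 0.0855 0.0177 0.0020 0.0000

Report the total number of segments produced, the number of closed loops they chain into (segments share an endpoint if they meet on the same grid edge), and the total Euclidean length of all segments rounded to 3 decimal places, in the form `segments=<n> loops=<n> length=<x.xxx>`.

cell (0,3): code 0100 → (0.776,4.000)–(1.000,3.096)
cell (0,4): code 1100 → (0.987,5.000)–(0.776,4.000)
cell (0,5): code 1000 → (1.000,5.018)–(0.987,5.000)
cell (1,1): code 0100 → (1.988,2.000)–(2.000,1.992)
cell (1,2): code 1100 → (1.033,3.000)–(1.988,2.000)
cell (1,3): code 1110 → (1.000,3.096)–(1.033,3.000)
cell (1,5): code 1001 → (2.000,5.818)–(1.000,5.018)
cell (2,1): code 0010 → (2.000,1.992)–(2.071,2.000)
cell (2,2): code 0111 → (2.071,2.000)–(3.000,2.162)
cell (2,5): code 1001 → (3.000,5.526)–(2.000,5.818)
cell (3,2): code 0010 → (3.000,2.162)–(3.483,3.000)
cell (3,3): code 0011 → (3.483,3.000)–(3.582,4.000)
cell (3,4): code 0011 → (3.582,4.000)–(3.392,5.000)
cell (3,5): code 0001 → (3.392,5.000)–(3.000,5.526)
total: 14 segments, chained into 1 closed loop(s), length Σ = 10.456871

segments=14 loops=1 length=10.457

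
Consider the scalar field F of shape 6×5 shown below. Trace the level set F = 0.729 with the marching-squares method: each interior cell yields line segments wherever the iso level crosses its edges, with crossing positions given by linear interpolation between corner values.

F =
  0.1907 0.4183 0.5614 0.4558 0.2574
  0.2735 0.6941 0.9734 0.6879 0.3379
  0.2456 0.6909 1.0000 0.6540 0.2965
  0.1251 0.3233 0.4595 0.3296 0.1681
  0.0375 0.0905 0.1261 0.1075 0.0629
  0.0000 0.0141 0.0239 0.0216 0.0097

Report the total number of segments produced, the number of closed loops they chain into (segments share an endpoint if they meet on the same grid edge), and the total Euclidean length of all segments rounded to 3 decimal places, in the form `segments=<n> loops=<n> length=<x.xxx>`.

segments=6 loops=1 length=6.041

cell (0,1): code 0100 → (0.407,2.000)–(1.000,1.125)
cell (0,2): code 1000 → (1.000,2.856)–(0.407,2.000)
cell (1,1): code 0110 → (1.000,1.125)–(2.000,1.123)
cell (1,2): code 1001 → (2.000,2.783)–(1.000,2.856)
cell (2,1): code 0010 → (2.000,1.123)–(2.501,2.000)
cell (2,2): code 0001 → (2.501,2.000)–(2.000,2.783)
total: 6 segments, chained into 1 closed loop(s), length Σ = 6.041254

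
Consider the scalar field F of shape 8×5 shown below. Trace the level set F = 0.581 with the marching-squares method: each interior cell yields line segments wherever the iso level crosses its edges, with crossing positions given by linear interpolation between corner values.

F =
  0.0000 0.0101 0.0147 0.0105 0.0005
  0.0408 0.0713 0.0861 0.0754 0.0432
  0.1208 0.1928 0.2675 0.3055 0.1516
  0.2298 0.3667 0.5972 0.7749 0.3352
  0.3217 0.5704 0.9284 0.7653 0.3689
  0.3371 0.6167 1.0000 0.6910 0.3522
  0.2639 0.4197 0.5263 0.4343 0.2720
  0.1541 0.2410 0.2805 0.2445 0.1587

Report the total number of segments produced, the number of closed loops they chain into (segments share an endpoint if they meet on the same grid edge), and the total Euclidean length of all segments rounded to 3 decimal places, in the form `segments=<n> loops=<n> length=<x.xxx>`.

cell (2,1): code 0100 → (2.951,2.000)–(3.000,1.930)
cell (2,2): code 1100 → (2.587,3.000)–(2.951,2.000)
cell (2,3): code 1000 → (3.000,3.441)–(2.587,3.000)
cell (3,1): code 0110 → (3.000,1.930)–(4.000,1.030)
cell (3,3): code 1001 → (4.000,3.465)–(3.000,3.441)
cell (4,0): code 0100 → (4.229,1.000)–(5.000,0.872)
cell (4,1): code 1110 → (4.000,1.030)–(4.229,1.000)
cell (4,3): code 1001 → (5.000,3.325)–(4.000,3.465)
cell (5,0): code 0010 → (5.000,0.872)–(5.181,1.000)
cell (5,1): code 0011 → (5.181,1.000)–(5.885,2.000)
cell (5,2): code 0011 → (5.885,2.000)–(5.429,3.000)
cell (5,3): code 0001 → (5.429,3.000)–(5.000,3.325)
total: 12 segments, chained into 1 closed loop(s), length Σ = 9.203005

segments=12 loops=1 length=9.203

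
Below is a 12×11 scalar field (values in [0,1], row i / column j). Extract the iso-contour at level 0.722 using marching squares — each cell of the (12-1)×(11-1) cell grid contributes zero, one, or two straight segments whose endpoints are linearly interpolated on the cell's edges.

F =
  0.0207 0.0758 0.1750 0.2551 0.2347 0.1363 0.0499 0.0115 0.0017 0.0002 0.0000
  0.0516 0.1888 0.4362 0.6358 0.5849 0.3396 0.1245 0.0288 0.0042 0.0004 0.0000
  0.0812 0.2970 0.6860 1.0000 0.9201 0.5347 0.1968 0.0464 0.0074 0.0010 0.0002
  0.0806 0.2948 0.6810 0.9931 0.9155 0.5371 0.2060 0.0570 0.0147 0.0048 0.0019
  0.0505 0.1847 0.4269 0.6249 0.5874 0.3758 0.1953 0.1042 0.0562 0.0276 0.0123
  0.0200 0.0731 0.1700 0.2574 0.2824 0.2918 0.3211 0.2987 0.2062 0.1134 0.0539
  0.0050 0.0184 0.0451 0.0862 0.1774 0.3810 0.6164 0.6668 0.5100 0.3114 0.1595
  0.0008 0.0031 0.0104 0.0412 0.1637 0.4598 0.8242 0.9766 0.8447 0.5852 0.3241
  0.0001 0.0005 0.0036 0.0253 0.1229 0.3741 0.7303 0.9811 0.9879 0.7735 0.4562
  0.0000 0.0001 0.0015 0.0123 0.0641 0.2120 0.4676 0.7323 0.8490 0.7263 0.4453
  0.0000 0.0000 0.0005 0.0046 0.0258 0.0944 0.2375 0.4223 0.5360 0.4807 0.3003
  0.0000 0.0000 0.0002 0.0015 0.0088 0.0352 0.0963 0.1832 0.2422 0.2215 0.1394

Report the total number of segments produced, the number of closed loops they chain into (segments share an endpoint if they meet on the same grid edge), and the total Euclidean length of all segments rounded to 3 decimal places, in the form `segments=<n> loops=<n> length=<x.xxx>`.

segments=22 loops=2 length=18.090

cell (1,2): code 0100 → (1.237,3.000)–(2.000,2.115)
cell (1,3): code 1100 → (1.409,4.000)–(1.237,3.000)
cell (1,4): code 1000 → (2.000,4.514)–(1.409,4.000)
cell (2,2): code 0110 → (2.000,2.115)–(3.000,2.131)
cell (2,4): code 1001 → (3.000,4.511)–(2.000,4.514)
cell (3,2): code 0010 → (3.000,2.131)–(3.736,3.000)
cell (3,3): code 0011 → (3.736,3.000)–(3.590,4.000)
cell (3,4): code 0001 → (3.590,4.000)–(3.000,4.511)
cell (6,5): code 0100 → (6.508,6.000)–(7.000,5.720)
cell (6,6): code 1100 → (6.178,7.000)–(6.508,6.000)
cell (6,7): code 1100 → (6.633,8.000)–(6.178,7.000)
cell (6,8): code 1000 → (7.000,8.473)–(6.633,8.000)
cell (7,5): code 0110 → (7.000,5.720)–(8.000,5.977)
cell (7,8): code 1101 → (7.727,9.000)–(7.000,8.473)
cell (7,9): code 1000 → (8.000,9.162)–(7.727,9.000)
cell (8,5): code 0010 → (8.000,5.977)–(8.032,6.000)
cell (8,6): code 0111 → (8.032,6.000)–(9.000,6.961)
cell (8,9): code 1001 → (9.000,9.015)–(8.000,9.162)
cell (9,6): code 0010 → (9.000,6.961)–(9.033,7.000)
cell (9,7): code 0011 → (9.033,7.000)–(9.406,8.000)
cell (9,8): code 0011 → (9.406,8.000)–(9.018,9.000)
cell (9,9): code 0001 → (9.018,9.000)–(9.000,9.015)
total: 22 segments, chained into 2 closed loop(s), length Σ = 18.090146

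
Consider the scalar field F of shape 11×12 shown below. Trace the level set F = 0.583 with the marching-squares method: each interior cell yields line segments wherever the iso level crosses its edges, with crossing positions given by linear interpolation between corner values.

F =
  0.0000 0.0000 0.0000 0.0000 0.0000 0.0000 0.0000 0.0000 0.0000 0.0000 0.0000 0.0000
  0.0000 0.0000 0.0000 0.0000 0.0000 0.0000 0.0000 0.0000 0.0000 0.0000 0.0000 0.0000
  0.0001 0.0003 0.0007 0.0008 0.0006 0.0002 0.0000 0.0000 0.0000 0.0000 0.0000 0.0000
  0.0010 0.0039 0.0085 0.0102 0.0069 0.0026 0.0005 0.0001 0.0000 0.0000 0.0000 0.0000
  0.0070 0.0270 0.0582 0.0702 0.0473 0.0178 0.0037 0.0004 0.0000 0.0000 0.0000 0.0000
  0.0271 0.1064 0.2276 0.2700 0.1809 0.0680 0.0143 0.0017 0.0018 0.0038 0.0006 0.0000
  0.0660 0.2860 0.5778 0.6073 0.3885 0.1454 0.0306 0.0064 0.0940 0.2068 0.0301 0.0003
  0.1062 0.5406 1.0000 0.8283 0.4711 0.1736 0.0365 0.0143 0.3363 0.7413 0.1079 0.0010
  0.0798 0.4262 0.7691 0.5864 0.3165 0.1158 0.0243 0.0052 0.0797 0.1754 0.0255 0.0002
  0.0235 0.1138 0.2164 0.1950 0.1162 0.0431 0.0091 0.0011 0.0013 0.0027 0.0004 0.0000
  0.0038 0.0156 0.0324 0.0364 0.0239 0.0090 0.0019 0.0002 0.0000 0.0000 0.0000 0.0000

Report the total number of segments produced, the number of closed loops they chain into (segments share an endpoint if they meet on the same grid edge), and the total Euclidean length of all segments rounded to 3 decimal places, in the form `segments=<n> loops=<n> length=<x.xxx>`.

segments=14 loops=2 length=9.342

cell (5,2): code 0100 → (5.928,3.000)–(6.000,2.176)
cell (5,3): code 1000 → (6.000,3.111)–(5.928,3.000)
cell (6,1): code 0100 → (6.012,2.000)–(7.000,1.092)
cell (6,2): code 1110 → (6.000,2.176)–(6.012,2.000)
cell (6,3): code 1001 → (7.000,3.687)–(6.000,3.111)
cell (6,8): code 0100 → (6.704,9.000)–(7.000,8.609)
cell (6,9): code 1000 → (7.000,9.250)–(6.704,9.000)
cell (7,1): code 0110 → (7.000,1.092)–(8.000,1.457)
cell (7,3): code 1001 → (8.000,3.013)–(7.000,3.687)
cell (7,8): code 0010 → (7.000,8.609)–(7.280,9.000)
cell (7,9): code 0001 → (7.280,9.000)–(7.000,9.250)
cell (8,1): code 0010 → (8.000,1.457)–(8.337,2.000)
cell (8,2): code 0011 → (8.337,2.000)–(8.009,3.000)
cell (8,3): code 0001 → (8.009,3.000)–(8.000,3.013)
total: 14 segments, chained into 2 closed loop(s), length Σ = 9.341882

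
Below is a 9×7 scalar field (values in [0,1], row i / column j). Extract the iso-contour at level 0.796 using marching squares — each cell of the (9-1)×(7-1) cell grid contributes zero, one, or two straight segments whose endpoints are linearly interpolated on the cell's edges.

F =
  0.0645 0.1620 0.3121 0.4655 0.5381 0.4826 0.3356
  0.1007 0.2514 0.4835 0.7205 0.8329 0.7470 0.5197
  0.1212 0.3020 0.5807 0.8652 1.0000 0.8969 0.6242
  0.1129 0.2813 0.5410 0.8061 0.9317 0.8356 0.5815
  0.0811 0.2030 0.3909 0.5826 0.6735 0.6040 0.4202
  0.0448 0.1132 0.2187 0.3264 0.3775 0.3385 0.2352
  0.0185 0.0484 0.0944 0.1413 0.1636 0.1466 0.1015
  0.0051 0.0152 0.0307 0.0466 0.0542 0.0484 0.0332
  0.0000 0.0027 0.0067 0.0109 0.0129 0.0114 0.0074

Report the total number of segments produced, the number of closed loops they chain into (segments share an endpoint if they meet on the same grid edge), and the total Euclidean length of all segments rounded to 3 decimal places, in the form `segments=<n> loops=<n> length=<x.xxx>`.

segments=12 loops=1 length=8.116

cell (0,3): code 0100 → (0.875,4.000)–(1.000,3.672)
cell (0,4): code 1000 → (1.000,4.430)–(0.875,4.000)
cell (1,2): code 0100 → (1.522,3.000)–(2.000,2.757)
cell (1,3): code 1110 → (1.000,3.672)–(1.522,3.000)
cell (1,4): code 1101 → (1.327,5.000)–(1.000,4.430)
cell (1,5): code 1000 → (2.000,5.370)–(1.327,5.000)
cell (2,2): code 0110 → (2.000,2.757)–(3.000,2.962)
cell (2,5): code 1001 → (3.000,5.156)–(2.000,5.370)
cell (3,2): code 0010 → (3.000,2.962)–(3.045,3.000)
cell (3,3): code 0011 → (3.045,3.000)–(3.526,4.000)
cell (3,4): code 0011 → (3.526,4.000)–(3.171,5.000)
cell (3,5): code 0001 → (3.171,5.000)–(3.000,5.156)
total: 12 segments, chained into 1 closed loop(s), length Σ = 8.115773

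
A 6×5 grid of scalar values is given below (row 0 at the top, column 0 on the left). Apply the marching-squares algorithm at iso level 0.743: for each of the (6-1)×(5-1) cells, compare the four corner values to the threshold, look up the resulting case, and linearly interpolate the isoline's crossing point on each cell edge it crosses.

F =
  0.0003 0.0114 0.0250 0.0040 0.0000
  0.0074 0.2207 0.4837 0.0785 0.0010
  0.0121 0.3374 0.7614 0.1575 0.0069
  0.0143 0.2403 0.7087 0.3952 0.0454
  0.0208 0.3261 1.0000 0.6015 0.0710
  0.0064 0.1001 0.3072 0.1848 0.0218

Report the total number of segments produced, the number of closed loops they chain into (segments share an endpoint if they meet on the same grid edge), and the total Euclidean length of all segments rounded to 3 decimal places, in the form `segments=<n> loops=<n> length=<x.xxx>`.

cell (1,1): code 0100 → (1.934,2.000)–(2.000,1.957)
cell (1,2): code 1000 → (2.000,2.030)–(1.934,2.000)
cell (2,1): code 0010 → (2.000,1.957)–(2.349,2.000)
cell (2,2): code 0001 → (2.349,2.000)–(2.000,2.030)
cell (3,1): code 0100 → (3.118,2.000)–(4.000,1.619)
cell (3,2): code 1000 → (4.000,2.645)–(3.118,2.000)
cell (4,1): code 0010 → (4.000,1.619)–(4.371,2.000)
cell (4,2): code 0001 → (4.371,2.000)–(4.000,2.645)
total: 8 segments, chained into 2 closed loop(s), length Σ = 4.184440

segments=8 loops=2 length=4.184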